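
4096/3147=1 + 949/3147 = 1.30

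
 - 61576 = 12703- 74279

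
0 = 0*638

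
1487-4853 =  - 3366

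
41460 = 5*8292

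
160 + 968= 1128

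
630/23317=90/3331 =0.03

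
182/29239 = 26/4177= 0.01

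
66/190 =33/95=0.35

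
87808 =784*112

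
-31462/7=-4495+ 3/7 = - 4494.57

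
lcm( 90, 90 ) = 90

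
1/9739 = 1/9739= 0.00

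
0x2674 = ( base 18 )1C6G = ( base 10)9844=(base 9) 14447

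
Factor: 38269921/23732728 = 2^( - 3)* 487^1*1493^( - 1)*  1987^( - 1 )*78583^1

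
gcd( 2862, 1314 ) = 18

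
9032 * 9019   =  81459608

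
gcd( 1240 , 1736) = 248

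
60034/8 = 7504 + 1/4 = 7504.25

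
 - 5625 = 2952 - 8577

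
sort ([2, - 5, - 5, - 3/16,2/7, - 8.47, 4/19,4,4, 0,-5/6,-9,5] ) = [- 9 , - 8.47  , - 5,-5, - 5/6 ,-3/16, 0,  4/19,2/7, 2, 4,4,5]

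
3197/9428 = 3197/9428= 0.34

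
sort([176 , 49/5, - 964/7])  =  [ - 964/7, 49/5, 176 ] 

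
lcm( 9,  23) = 207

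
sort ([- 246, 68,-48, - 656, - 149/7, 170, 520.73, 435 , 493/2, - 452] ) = [ - 656,-452,-246  , -48 ,-149/7, 68,  170, 493/2,435,520.73]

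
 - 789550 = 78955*( - 10)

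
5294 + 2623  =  7917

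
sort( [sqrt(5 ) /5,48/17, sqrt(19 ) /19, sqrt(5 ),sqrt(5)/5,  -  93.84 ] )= [ - 93.84,sqrt(19 ) /19, sqrt( 5) /5,sqrt(5 ) /5,sqrt( 5 ), 48/17] 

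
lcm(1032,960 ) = 41280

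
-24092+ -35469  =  -59561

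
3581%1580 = 421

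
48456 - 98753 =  - 50297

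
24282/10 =2428 + 1/5 = 2428.20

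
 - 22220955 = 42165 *( -527)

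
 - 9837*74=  - 727938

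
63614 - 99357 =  - 35743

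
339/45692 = 339/45692=0.01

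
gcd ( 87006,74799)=3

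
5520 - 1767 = 3753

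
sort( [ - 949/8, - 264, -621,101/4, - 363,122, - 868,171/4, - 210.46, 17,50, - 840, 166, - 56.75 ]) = [ - 868, - 840,  -  621, - 363,-264,  -  210.46, - 949/8,-56.75,17,  101/4,171/4, 50,  122,166 ]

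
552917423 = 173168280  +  379749143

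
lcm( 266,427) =16226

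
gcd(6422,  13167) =19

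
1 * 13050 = 13050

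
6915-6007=908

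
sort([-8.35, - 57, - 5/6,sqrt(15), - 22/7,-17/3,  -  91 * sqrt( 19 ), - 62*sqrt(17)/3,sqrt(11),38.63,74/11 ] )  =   [ - 91*sqrt( 19), - 62 * sqrt (17)/3, - 57, - 8.35, - 17/3, - 22/7, - 5/6,sqrt ( 11 ),sqrt(15 ) , 74/11,38.63 ]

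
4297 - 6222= - 1925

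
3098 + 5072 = 8170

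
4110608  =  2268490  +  1842118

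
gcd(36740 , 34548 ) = 4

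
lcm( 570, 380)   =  1140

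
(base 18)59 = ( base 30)39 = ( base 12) 83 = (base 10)99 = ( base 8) 143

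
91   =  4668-4577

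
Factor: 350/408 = 175/204 = 2^( - 2 )*3^(-1 )*5^2*7^1*17^(- 1)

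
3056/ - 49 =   -  63 +31/49 = - 62.37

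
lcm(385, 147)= 8085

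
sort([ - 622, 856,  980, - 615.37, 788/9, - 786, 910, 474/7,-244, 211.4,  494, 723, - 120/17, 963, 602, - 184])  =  [ - 786, -622, - 615.37,-244, - 184,- 120/17, 474/7,788/9,  211.4, 494, 602,723,  856,910,  963,  980] 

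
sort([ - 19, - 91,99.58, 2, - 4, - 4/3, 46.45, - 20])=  [  -  91, - 20, - 19, - 4, - 4/3,2,46.45,99.58 ] 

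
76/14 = 5  +  3/7 = 5.43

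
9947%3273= 128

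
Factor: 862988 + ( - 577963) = 285025  =  5^2*13^1*877^1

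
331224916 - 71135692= 260089224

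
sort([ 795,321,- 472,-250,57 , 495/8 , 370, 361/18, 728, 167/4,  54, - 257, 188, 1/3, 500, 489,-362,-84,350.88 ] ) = [ - 472, - 362,-257,-250, - 84,1/3, 361/18 , 167/4,  54,57, 495/8,188, 321,350.88, 370, 489, 500, 728, 795 ] 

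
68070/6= 11345 = 11345.00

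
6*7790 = 46740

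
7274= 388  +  6886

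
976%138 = 10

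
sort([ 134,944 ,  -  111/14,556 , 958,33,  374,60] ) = [ - 111/14,33,60 , 134, 374,556,  944,958 ]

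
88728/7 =12675+3/7 = 12675.43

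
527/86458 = 527/86458 = 0.01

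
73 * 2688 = 196224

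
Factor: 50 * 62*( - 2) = - 2^3*5^2*31^1 = - 6200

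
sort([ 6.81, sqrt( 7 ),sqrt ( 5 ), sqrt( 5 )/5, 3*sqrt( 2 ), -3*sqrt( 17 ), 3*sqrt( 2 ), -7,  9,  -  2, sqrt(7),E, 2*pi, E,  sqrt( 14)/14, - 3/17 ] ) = [  -  3*sqrt( 17), - 7, - 2, - 3/17, sqrt (14 )/14, sqrt( 5) /5, sqrt( 5 ), sqrt (7 ), sqrt(7 ),  E,E, 3*sqrt (2), 3*sqrt( 2 ) , 2* pi, 6.81,  9 ]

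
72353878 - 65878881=6474997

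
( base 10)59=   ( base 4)323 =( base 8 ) 73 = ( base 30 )1t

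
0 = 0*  21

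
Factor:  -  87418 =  -2^1*109^1  *401^1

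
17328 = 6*2888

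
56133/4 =56133/4 = 14033.25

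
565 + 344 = 909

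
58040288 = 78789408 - 20749120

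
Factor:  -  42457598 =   -  2^1*43^1*493693^1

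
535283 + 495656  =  1030939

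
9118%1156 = 1026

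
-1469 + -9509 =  - 10978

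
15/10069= 15/10069 = 0.00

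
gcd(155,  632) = 1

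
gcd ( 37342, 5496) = 2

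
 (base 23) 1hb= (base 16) 3a3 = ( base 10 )931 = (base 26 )19L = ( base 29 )133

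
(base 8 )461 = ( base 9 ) 368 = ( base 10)305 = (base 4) 10301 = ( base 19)g1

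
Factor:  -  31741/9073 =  - 43^(  -  1 )*211^( - 1)*31741^1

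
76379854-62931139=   13448715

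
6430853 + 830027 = 7260880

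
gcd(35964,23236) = 148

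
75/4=75/4 = 18.75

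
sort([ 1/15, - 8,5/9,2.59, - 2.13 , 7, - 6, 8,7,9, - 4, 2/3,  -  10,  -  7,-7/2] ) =[ - 10, - 8, - 7, - 6,-4,-7/2, - 2.13, 1/15,5/9, 2/3,2.59, 7,7,8, 9] 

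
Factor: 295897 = 7^1 * 41^1*1031^1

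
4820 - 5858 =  - 1038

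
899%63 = 17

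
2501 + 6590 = 9091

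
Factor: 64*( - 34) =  - 2^7*17^1 = - 2176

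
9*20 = 180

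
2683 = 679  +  2004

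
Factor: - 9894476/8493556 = -17^1*83^( - 1)* 227^1*641^1*25583^(-1) = -2473619/2123389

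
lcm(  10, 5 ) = 10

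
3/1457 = 3/1457  =  0.00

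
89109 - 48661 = 40448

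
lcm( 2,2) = 2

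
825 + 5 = 830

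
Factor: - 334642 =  - 2^1 * 7^1*11^1*41^1*53^1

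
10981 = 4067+6914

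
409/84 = 409/84= 4.87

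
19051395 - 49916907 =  - 30865512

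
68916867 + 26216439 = 95133306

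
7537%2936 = 1665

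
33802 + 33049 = 66851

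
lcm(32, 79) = 2528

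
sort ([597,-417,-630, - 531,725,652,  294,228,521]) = [-630,- 531, - 417,228,294 , 521, 597,652, 725]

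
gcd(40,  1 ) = 1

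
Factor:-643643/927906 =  - 91949/132558  =  -2^( - 1 )*3^( - 1 )*11^1 * 13^1*643^1*22093^( - 1 )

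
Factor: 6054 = 2^1 * 3^1*1009^1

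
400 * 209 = 83600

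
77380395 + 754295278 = 831675673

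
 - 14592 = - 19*768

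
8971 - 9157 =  - 186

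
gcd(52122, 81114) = 6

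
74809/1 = 74809 = 74809.00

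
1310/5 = 262=262.00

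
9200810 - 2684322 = 6516488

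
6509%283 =0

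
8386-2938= 5448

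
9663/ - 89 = -109+38/89 = -108.57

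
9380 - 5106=4274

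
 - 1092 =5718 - 6810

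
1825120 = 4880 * 374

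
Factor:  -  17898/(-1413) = 2^1 * 3^(-1 )  *19^1  =  38/3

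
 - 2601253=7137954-9739207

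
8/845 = 8/845 = 0.01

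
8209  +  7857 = 16066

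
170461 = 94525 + 75936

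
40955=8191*5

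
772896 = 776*996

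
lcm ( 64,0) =0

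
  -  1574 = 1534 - 3108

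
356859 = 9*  39651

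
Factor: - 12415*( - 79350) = 2^1*3^1*5^3*13^1 * 23^2*191^1 = 985130250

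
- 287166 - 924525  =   - 1211691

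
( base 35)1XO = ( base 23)4cc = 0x964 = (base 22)4L6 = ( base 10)2404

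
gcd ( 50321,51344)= 1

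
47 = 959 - 912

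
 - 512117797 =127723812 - 639841609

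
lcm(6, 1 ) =6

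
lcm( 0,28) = 0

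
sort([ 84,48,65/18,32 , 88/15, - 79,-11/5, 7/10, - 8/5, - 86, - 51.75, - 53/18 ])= [ - 86,-79, - 51.75, - 53/18, - 11/5, - 8/5, 7/10,65/18,  88/15,32,48, 84] 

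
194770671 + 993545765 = 1188316436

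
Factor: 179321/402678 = 2^( - 1)*3^ ( - 3) * 7457^(-1 )*179321^1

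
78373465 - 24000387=54373078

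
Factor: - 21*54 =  - 2^1*3^4*7^1 = - 1134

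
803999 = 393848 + 410151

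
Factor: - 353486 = - 2^1*7^2* 3607^1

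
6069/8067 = 2023/2689   =  0.75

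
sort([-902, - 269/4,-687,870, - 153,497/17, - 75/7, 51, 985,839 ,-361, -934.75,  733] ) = [ - 934.75, - 902, - 687, -361, - 153, - 269/4, - 75/7, 497/17,51, 733,839,870, 985 ] 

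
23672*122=2887984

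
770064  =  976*789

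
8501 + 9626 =18127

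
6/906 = 1/151 =0.01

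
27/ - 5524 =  - 27/5524 = - 0.00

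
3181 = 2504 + 677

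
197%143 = 54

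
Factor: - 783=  - 3^3*29^1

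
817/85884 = 817/85884 = 0.01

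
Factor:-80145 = -3^2*5^1 * 13^1  *137^1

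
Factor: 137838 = 2^1*3^1*22973^1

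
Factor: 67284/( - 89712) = - 3/4 = - 2^( - 2) * 3^1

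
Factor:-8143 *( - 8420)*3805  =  2^2 * 5^2 * 17^1 * 421^1 * 479^1*761^1 = 260886248300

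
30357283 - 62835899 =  - 32478616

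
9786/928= 4893/464 = 10.55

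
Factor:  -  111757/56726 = - 2^ ( - 1 )*23^1*43^1*251^(-1)  =  -989/502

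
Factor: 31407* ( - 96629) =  - 3034827003  =  - 3^1 * 13^1*19^2 * 29^1*7433^1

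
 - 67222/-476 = 33611/238 = 141.22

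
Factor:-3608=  - 2^3*11^1 * 41^1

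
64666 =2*32333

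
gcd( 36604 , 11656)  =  4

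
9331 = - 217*( - 43 )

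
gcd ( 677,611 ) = 1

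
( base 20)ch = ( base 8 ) 401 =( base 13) 16A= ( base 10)257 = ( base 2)100000001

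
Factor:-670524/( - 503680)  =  2^ ( - 5)*3^1*5^( - 1 )*71^1 = 213/160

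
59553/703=84+501/703 = 84.71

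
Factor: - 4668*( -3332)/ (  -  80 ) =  - 972111/5  =  - 3^1*5^( - 1 )*7^2*17^1 *389^1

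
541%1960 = 541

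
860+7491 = 8351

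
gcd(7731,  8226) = 9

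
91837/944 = 91837/944 = 97.28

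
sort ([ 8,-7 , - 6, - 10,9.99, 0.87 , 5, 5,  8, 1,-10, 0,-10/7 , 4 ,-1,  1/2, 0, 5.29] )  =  [ - 10 , - 10,  -  7,-6,-10/7,  -  1, 0, 0,  1/2 , 0.87, 1,4,  5, 5,5.29,8, 8,9.99]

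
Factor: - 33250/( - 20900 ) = 2^(  -  1)*5^1*7^1*11^( - 1) = 35/22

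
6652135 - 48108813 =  - 41456678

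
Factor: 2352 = 2^4*3^1*7^2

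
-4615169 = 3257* ( - 1417)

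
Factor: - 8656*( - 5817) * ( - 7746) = -2^5  *  3^2 * 7^1  *  277^1*541^1 * 1291^1 =- 390026220192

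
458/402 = 1+28/201 = 1.14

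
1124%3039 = 1124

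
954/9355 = 954/9355 =0.10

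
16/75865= 16/75865 = 0.00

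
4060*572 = 2322320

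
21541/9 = 21541/9 = 2393.44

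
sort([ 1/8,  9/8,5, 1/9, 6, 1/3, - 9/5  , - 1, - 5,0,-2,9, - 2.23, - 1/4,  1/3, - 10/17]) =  [ - 5,-2.23, - 2, - 9/5 , - 1 , - 10/17,  -  1/4,0,1/9, 1/8,1/3,1/3,9/8,5 , 6,  9 ] 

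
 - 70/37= - 70/37 = - 1.89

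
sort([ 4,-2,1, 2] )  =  [ - 2,1,2,4]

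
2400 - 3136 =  - 736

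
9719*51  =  495669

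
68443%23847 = 20749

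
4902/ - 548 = - 9  +  15/274 = -8.95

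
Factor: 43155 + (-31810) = 11345 = 5^1*2269^1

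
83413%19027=7305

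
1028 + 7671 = 8699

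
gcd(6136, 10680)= 8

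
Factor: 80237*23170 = 1859091290 = 2^1 * 5^1*7^1*19^1*41^1 * 103^1*331^1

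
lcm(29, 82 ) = 2378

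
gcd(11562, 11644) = 82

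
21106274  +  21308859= 42415133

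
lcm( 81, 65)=5265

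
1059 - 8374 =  - 7315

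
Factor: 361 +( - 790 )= -429 = -  3^1 * 11^1 * 13^1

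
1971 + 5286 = 7257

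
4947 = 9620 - 4673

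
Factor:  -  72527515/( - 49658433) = 3^( - 1)*5^1 * 11^( -1 ) * 1504801^( - 1)*14505503^1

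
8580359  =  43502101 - 34921742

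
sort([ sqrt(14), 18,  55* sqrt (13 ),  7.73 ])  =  [ sqrt(14),  7.73,18,55*sqrt(13 ) ] 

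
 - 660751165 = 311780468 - 972531633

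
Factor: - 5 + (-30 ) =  - 35 = - 5^1*7^1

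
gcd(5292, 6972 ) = 84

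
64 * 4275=273600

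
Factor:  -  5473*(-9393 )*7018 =360780565002= 2^1*3^1*11^2 *13^1*29^1* 31^1 * 101^1*421^1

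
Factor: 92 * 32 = 2^7*23^1 = 2944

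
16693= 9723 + 6970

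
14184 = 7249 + 6935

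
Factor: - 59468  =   - 2^2*14867^1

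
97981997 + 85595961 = 183577958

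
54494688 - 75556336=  - 21061648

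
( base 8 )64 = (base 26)20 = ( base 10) 52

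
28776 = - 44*(  -  654)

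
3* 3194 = 9582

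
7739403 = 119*65037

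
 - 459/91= - 459/91  =  - 5.04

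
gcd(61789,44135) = 8827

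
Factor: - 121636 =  - 2^2*47^1*647^1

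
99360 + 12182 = 111542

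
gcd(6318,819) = 117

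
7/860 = 7/860=0.01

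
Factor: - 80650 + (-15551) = -3^3*7^1*509^1 = -96201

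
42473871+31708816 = 74182687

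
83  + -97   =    -  14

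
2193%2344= 2193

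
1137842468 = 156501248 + 981341220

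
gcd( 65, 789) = 1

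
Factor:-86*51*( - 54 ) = 2^2*3^4*17^1*43^1 = 236844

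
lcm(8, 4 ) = 8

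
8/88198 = 4/44099 = 0.00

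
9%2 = 1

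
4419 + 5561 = 9980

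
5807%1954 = 1899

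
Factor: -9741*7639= - 74411499 = - 3^1*17^1*191^1*7639^1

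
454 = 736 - 282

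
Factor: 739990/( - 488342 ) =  - 5^1*17^( - 1)*53^(-1)*271^( - 1)*73999^1 =- 369995/244171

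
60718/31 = 1958 + 20/31  =  1958.65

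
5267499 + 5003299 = 10270798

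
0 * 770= 0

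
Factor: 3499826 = 2^1 * 11^1 * 257^1 * 619^1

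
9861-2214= 7647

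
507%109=71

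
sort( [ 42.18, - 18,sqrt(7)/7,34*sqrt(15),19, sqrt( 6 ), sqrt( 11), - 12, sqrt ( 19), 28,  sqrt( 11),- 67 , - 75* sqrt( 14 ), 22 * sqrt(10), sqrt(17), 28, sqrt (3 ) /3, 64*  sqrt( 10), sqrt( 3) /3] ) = [ - 75 *sqrt(14) , - 67 ,  -  18, - 12, sqrt (7) /7,sqrt( 3)/3,sqrt( 3) /3, sqrt( 6 ),sqrt( 11 ), sqrt (11),sqrt( 17), sqrt(19), 19,28,28, 42.18, 22*sqrt ( 10), 34*sqrt( 15 ) , 64 * sqrt( 10 )]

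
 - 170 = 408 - 578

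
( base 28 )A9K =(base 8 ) 17660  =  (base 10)8112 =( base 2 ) 1111110110000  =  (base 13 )3900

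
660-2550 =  - 1890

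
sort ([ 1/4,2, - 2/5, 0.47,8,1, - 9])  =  [ - 9, -2/5, 1/4 , 0.47,1,2,8 ] 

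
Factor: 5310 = 2^1*3^2 * 5^1*59^1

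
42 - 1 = 41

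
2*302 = 604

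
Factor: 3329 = 3329^1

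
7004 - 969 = 6035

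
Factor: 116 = 2^2*29^1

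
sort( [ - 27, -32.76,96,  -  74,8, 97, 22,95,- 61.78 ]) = [ - 74,-61.78, - 32.76, - 27,8,22,95,96, 97]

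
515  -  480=35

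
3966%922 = 278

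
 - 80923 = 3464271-3545194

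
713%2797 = 713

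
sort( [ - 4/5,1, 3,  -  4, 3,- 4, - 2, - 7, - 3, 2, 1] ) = [ - 7,-4, - 4, - 3, - 2 , - 4/5,  1, 1, 2  ,  3, 3 ] 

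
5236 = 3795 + 1441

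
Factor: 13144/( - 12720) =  - 31/30   =  - 2^(-1 )*3^( - 1)*5^(  -  1)*31^1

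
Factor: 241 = 241^1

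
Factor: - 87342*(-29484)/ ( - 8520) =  -3^4*5^( - 1 )*7^1*13^1  *  71^( - 1)*14557^1 = - 107299647/355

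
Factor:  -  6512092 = -2^2 *43^1*37861^1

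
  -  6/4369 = -6/4369 = - 0.00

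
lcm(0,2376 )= 0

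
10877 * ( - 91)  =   - 989807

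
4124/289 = 4124/289 = 14.27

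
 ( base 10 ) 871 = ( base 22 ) 1hd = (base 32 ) r7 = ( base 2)1101100111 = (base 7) 2353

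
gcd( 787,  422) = 1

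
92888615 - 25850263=67038352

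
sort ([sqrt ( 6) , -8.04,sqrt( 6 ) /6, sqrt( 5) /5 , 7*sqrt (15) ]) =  [-8.04, sqrt (6 )/6,sqrt(5 )/5,  sqrt( 6) , 7*sqrt(15)]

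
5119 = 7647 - 2528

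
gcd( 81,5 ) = 1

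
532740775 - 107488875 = 425251900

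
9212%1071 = 644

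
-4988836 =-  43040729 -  - 38051893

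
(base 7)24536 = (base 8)14456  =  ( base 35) 596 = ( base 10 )6446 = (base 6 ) 45502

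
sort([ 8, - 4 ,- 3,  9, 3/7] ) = [ -4,-3, 3/7,8, 9] 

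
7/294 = 1/42 = 0.02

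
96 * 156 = 14976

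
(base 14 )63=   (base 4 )1113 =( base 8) 127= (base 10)87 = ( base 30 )2R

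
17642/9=17642/9 = 1960.22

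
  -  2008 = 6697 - 8705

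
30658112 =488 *62824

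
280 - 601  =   - 321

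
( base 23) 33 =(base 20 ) 3C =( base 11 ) 66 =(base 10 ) 72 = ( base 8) 110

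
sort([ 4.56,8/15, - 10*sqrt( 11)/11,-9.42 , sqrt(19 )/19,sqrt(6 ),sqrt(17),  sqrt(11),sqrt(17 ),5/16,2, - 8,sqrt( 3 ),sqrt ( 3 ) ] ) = [- 9.42, - 8,  -  10*sqrt(11) /11,sqrt( 19 )/19, 5/16,8/15,sqrt( 3),sqrt( 3 ), 2,sqrt(6 ),sqrt ( 11), sqrt(17 ),sqrt( 17),4.56 ]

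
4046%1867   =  312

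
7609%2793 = 2023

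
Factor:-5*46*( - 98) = 22540 = 2^2*5^1*7^2*23^1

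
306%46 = 30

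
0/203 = 0= 0.00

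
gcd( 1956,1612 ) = 4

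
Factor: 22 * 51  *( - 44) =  - 49368 =- 2^3*3^1*11^2*17^1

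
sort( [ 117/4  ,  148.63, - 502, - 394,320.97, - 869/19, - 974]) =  [-974 , - 502, - 394, - 869/19,117/4, 148.63, 320.97]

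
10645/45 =236 + 5/9 = 236.56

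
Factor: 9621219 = 3^1*499^1*6427^1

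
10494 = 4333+6161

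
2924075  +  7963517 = 10887592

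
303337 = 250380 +52957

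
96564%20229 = 15648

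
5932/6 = 2966/3  =  988.67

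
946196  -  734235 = 211961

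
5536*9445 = 52287520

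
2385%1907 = 478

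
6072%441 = 339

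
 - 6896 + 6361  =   - 535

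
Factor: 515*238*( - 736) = -90211520=-2^6*5^1*7^1 * 17^1 * 23^1 * 103^1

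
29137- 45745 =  - 16608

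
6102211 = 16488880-10386669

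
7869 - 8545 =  - 676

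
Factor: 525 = 3^1*5^2*7^1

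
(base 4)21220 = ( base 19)1d8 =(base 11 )510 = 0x268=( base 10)616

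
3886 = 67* 58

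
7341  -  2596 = 4745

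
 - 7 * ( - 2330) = 16310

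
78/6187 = 78/6187 = 0.01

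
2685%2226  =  459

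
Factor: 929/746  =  2^(-1)*373^( - 1)*929^1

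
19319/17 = 19319/17  =  1136.41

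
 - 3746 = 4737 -8483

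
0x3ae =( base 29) 13e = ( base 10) 942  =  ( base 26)1a6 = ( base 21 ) 22I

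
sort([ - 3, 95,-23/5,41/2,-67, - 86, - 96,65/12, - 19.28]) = [  -  96, - 86,-67, - 19.28, - 23/5 ,- 3,65/12,41/2,95 ]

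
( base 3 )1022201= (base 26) 1B2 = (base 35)RJ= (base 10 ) 964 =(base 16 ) 3c4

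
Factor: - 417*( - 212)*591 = 2^2*3^2*53^1*139^1*197^1 = 52246764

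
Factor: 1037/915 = 17/15   =  3^(  -  1)*5^(-1 )*17^1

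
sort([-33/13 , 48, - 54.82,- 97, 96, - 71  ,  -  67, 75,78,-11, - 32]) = [-97, - 71, - 67, - 54.82,- 32, - 11,-33/13, 48, 75,78, 96 ] 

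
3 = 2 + 1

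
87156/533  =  87156/533 = 163.52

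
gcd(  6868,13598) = 2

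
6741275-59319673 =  - 52578398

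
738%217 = 87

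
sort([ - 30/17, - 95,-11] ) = [- 95, - 11, - 30/17]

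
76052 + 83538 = 159590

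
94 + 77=171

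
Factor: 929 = 929^1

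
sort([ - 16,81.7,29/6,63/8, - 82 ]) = [ - 82, - 16,29/6, 63/8,81.7 ] 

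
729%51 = 15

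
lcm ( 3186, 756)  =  44604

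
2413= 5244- 2831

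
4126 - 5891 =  - 1765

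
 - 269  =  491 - 760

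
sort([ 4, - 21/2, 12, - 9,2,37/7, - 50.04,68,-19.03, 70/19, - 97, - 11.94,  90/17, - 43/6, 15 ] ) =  [ - 97, - 50.04,-19.03, - 11.94,  -  21/2, - 9, - 43/6, 2, 70/19,4,37/7, 90/17, 12,15,  68 ]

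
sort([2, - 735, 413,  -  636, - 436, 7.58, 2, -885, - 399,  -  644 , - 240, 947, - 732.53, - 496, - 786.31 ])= [  -  885,-786.31,-735, - 732.53, - 644, - 636, - 496,-436,-399,-240,2,2, 7.58, 413,947]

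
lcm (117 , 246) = 9594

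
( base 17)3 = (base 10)3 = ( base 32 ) 3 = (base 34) 3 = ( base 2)11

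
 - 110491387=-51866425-58624962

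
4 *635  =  2540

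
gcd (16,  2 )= 2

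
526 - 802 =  - 276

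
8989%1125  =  1114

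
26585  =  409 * 65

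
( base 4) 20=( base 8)10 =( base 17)8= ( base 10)8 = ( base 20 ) 8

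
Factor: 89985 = 3^1*5^1*7^1 * 857^1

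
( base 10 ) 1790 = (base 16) 6FE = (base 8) 3376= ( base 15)7e5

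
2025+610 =2635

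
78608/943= 83+339/943=83.36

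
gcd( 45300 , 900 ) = 300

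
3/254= 3/254 = 0.01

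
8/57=8/57 = 0.14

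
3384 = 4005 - 621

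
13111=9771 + 3340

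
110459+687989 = 798448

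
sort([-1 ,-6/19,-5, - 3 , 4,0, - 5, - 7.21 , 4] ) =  [  -  7.21, -5, - 5,-3,-1 , - 6/19,0 , 4 , 4 ] 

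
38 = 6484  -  6446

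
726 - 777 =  - 51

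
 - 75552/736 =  -103+8/23 =- 102.65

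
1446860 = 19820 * 73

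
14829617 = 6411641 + 8417976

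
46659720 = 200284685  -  153624965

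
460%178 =104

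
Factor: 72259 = 11^1*6569^1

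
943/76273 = 943/76273= 0.01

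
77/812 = 11/116 = 0.09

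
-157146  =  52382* ( - 3)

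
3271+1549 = 4820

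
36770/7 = 5252 + 6/7  =  5252.86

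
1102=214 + 888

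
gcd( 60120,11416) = 8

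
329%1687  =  329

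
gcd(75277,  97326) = 1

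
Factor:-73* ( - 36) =2628 =2^2* 3^2*73^1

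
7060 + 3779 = 10839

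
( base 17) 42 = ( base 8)106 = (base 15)4a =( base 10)70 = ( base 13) 55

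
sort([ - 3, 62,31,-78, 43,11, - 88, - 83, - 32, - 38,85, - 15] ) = [ - 88, - 83, - 78, - 38, - 32, - 15, - 3, 11, 31, 43,62, 85] 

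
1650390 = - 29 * ( - 56910)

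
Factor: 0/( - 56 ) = 0^1 = 0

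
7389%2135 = 984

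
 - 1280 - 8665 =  - 9945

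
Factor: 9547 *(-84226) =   -  2^1 * 23^1 *1831^1*9547^1 =-804105622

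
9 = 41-32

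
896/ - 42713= - 1+41817/42713 =- 0.02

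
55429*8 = 443432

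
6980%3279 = 422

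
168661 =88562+80099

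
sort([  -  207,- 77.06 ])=[-207, - 77.06 ]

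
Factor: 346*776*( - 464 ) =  - 2^8*29^1*97^1 * 173^1  =  - 124582144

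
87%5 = 2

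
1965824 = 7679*256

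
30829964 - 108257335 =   -  77427371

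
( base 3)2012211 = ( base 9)2184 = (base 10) 1615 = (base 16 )64f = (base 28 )21J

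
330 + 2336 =2666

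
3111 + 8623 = 11734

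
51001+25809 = 76810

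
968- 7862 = -6894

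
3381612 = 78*43354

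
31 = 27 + 4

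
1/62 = 1/62 = 0.02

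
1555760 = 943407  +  612353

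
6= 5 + 1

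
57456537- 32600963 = 24855574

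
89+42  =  131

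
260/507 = 20/39 = 0.51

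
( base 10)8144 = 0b1111111010000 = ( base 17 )1b31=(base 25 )D0J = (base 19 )13AC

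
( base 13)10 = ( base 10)13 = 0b1101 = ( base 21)d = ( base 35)d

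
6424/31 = 6424/31=207.23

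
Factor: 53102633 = 4639^1 *11447^1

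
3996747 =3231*1237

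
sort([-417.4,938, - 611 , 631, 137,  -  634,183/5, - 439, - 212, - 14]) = [ - 634, -611, - 439, - 417.4, - 212,  -  14, 183/5, 137,631,938]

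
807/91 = 807/91= 8.87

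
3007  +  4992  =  7999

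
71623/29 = 71623/29  =  2469.76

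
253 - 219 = 34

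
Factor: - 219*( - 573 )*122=2^1*3^2*61^1*73^1*191^1=15309414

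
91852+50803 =142655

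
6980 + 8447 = 15427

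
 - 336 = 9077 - 9413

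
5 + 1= 6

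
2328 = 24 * 97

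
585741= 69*8489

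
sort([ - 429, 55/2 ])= [ - 429, 55/2]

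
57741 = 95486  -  37745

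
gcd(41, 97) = 1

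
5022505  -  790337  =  4232168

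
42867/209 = 3897/19=205.11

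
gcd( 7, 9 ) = 1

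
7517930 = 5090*1477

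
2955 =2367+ 588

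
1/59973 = 1/59973  =  0.00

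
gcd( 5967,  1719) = 9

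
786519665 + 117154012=903673677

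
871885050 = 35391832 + 836493218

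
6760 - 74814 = - 68054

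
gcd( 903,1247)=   43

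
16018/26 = 616  +  1/13 = 616.08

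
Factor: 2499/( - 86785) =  - 3^1 * 5^(-1)*7^2 * 1021^( - 1) = - 147/5105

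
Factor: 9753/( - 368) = - 2^( - 4 )*3^1*23^(-1 )* 3251^1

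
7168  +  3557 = 10725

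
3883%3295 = 588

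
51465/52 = 51465/52 = 989.71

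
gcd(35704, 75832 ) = 8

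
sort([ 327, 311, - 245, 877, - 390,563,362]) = [ - 390, - 245,311,327,362,563,877]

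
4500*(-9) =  - 40500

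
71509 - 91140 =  - 19631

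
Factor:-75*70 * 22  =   - 115500  =  - 2^2*3^1 * 5^3*7^1*11^1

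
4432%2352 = 2080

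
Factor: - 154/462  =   - 3^( - 1) = -1/3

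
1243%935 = 308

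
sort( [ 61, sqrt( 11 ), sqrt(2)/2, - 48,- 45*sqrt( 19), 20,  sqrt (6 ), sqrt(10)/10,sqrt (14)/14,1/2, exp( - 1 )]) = [ - 45* sqrt(19), - 48, sqrt( 14) /14,sqrt (10 ) /10,exp( - 1), 1/2 , sqrt (2) /2 , sqrt(6),sqrt( 11) , 20  ,  61]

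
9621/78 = 3207/26=123.35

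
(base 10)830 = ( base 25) 185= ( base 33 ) P5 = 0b1100111110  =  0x33E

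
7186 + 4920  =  12106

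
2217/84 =739/28=26.39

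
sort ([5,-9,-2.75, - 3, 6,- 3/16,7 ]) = [ - 9, - 3, - 2.75, - 3/16, 5, 6,7]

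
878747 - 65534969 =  - 64656222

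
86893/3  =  86893/3= 28964.33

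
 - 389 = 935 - 1324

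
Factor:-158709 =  - 3^1*52903^1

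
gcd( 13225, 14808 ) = 1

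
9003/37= 243+12/37 = 243.32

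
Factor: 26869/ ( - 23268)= -2^(-2)*3^( - 1)*7^( - 1)*97^1 = -97/84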